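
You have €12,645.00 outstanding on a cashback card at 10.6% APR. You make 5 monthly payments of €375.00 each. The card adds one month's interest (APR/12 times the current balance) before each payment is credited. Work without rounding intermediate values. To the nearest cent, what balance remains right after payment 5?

€11,305.02

Monthly rate r = 10.6%/12 = 0.883333% = 0.00883333.
Each month: B ← B·(1+r) − €375.00.
Month 1: interest €111.70; balance after payment €12,381.70.
Month 2: interest €109.37; balance after payment €12,116.07.
Month 3: interest €107.03; balance after payment €11,848.09.
Month 4: interest €104.66; balance after payment €11,577.75.
Month 5: interest €102.27; balance after payment €11,305.02.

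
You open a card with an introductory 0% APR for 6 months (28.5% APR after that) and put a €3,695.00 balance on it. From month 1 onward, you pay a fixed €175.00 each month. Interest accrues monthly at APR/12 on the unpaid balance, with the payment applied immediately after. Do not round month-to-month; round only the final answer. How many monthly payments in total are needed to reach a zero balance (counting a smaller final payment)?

25 payments

Promo months 1–6 at r₀ = 0%/12 = 0; months 7+ at r₁ = 28.5%/12 = 0.02375.
After month 6 (no interest yet): B = €3,695.00 − 6·€175.00 = €2,645.00.
Then at r₁ with €175.00/mo: n₂ = −ln(1 − r₁·B/P)/ln(1+r₁) ≈ 18.94 → 19 more payments.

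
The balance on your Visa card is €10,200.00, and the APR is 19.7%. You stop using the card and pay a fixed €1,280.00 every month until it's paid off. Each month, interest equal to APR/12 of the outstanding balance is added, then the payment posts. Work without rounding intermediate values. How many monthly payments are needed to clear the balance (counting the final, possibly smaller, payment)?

Monthly rate r = 19.7%/12 = 1.64167% = 0.0164167.
Recurrence: B ← B·(1+r) − €1,280.00.
Month 1: interest €167.45; balance after payment €9,087.45.
Month 2: interest €149.19; balance after payment €7,956.64.
Closed form: n = −ln(1 − rB₀/P)/ln(1+r) = −ln(0.86918)/ln(1.01642) ≈ 8.610, so the balance reaches zero during payment 9.

9 payments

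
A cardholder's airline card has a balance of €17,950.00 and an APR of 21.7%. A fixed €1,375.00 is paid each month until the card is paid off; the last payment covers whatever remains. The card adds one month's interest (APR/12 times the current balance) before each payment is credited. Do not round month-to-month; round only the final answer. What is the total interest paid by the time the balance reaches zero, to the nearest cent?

€2,709.99

Monthly rate r = 21.7%/12 = 1.80833% = 0.0180833.
Payoff takes n = ⌈−ln(1 − rB₀/P)/ln(1+r)⌉ = ⌈15.025⌉ = 16 payments; the last is €34.99.
Total paid = 15·€1,375.00 + €34.99 = €20,659.99.
Total interest = total paid − principal = €20,659.99 − €17,950.00 = €2,709.99.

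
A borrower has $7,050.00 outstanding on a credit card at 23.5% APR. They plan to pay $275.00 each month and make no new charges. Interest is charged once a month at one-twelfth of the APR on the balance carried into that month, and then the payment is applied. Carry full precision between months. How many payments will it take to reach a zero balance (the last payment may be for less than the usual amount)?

Monthly rate r = 23.5%/12 = 1.95833% = 0.0195833.
Recurrence: B ← B·(1+r) − $275.00.
Month 1: interest $138.06; balance after payment $6,913.06.
Month 2: interest $135.38; balance after payment $6,773.44.
Closed form: n = −ln(1 − rB₀/P)/ln(1+r) = −ln(0.49795)/ln(1.01958) ≈ 35.952, so the balance reaches zero during payment 36.

36 payments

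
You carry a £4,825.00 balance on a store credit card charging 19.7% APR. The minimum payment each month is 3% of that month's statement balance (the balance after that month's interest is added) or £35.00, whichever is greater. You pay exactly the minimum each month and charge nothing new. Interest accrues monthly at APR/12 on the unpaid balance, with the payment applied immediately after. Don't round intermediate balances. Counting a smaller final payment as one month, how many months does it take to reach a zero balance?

149 months

Monthly rate r = 19.7%/12 = 1.64167% = 0.0164167.
While 3% of the post-interest balance exceeds £35.00, each month B ← (B·(1+r))·(1 − 0.03), i.e. B shrinks by the factor (1+r)·0.97 = 0.98592.
This holds for months 1–102. Entering month 103 the balance is £1,136.41; 3% of the post-interest balance is now below £35.00, so the flat £35.00 minimum applies from here.
From month 103 a fixed £35.00 at rate r clears £1,136.41 in 47 more payments. Total: 102 + 47 = 149 months.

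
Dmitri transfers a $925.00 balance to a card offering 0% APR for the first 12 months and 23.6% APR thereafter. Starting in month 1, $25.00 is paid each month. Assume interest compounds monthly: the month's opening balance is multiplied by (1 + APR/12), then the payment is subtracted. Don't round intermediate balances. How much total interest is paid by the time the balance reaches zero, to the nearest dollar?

$244

Promo months 1–12 at r₀ = 0%/12 = 0; months 13+ at r₁ = 23.6%/12 = 0.0196667.
After month 12 (no interest yet): B = $925.00 − 12·$25.00 = $625.00.
Then at r₁ with $25.00/mo: n₂ = −ln(1 − r₁·B/P)/ln(1+r₁) ≈ 34.74 → 35 more payments.
Total paid = 46·$25.00 + $18.58 = $1,168.58; interest = $1,168.58 − $925.00 = $243.58.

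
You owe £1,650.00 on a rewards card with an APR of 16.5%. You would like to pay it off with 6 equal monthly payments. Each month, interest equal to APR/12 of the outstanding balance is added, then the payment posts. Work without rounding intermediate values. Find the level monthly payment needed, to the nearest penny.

Monthly rate r = 16.5%/12 = 1.375% = 0.01375.
Level-payment amortization: P = B₀·r / (1 − (1+r)^(−n)) = 1650.00·0.01375 / (1 − 1.01375^(−6)).
Denominator 1 − (1+r)^(−6) = 0.0786708826.
P = 22.6875 / 0.0786708826 ≈ 288.38.

£288.38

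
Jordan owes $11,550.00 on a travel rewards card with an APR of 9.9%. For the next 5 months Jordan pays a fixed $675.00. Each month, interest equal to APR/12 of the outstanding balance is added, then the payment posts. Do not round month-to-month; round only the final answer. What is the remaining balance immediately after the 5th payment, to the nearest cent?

Monthly rate r = 9.9%/12 = 0.825% = 0.00825.
Each month: B ← B·(1+r) − $675.00.
Month 1: interest $95.29; balance after payment $10,970.29.
Month 2: interest $90.50; balance after payment $10,385.79.
Month 3: interest $85.68; balance after payment $9,796.48.
Month 4: interest $80.82; balance after payment $9,202.30.
Month 5: interest $75.92; balance after payment $8,603.22.

$8,603.22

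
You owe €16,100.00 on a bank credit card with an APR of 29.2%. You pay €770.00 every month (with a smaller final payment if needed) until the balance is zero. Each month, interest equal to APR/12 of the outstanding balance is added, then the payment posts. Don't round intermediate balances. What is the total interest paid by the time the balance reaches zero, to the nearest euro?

€6,670

Monthly rate r = 29.2%/12 = 2.43333% = 0.0243333.
Payoff takes n = ⌈−ln(1 − rB₀/P)/ln(1+r)⌉ = ⌈29.568⌉ = 30 payments; the last is €439.81.
Total paid = 29·€770.00 + €439.81 = €22,769.81.
Total interest = total paid − principal = €22,769.81 − €16,100.00 = €6,669.81.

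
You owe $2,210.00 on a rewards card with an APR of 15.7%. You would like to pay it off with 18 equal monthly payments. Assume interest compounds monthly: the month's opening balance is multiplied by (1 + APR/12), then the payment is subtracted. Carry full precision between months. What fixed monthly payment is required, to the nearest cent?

$138.60

Monthly rate r = 15.7%/12 = 1.30833% = 0.0130833.
Level-payment amortization: P = B₀·r / (1 − (1+r)^(−n)) = 2210.00·0.0130833 / (1 − 1.01308^(−18)).
Denominator 1 − (1+r)^(−18) = 0.208616615.
P = 28.9142 / 0.208616615 ≈ 138.60.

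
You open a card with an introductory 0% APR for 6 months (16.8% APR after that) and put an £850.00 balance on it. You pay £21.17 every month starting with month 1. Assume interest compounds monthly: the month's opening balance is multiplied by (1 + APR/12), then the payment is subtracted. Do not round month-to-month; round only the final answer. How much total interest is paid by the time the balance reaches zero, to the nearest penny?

Promo months 1–6 at r₀ = 0%/12 = 0; months 7+ at r₁ = 16.8%/12 = 0.014.
After month 6 (no interest yet): B = £850.00 − 6·£21.17 = £722.98.
Then at r₁ with £21.17/mo: n₂ = −ln(1 − r₁·B/P)/ln(1+r₁) ≈ 46.78 → 47 more payments.
Total paid = 52·£21.17 + £16.44 = £1,117.28; interest = £1,117.28 − £850.00 = £267.28.

£267.28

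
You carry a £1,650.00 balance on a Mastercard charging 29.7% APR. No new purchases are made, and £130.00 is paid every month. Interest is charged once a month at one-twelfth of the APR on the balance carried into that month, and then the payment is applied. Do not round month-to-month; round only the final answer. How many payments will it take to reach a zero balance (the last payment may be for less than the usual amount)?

Monthly rate r = 29.7%/12 = 2.475% = 0.02475.
Recurrence: B ← B·(1+r) − £130.00.
Month 1: interest £40.84; balance after payment £1,560.84.
Month 2: interest £38.63; balance after payment £1,469.47.
Closed form: n = −ln(1 − rB₀/P)/ln(1+r) = −ln(0.68587)/ln(1.02475) ≈ 15.423, so the balance reaches zero during payment 16.

16 months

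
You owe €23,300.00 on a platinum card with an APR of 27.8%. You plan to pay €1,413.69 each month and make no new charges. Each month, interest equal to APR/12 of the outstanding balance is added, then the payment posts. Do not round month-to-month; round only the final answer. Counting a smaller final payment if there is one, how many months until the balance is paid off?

Monthly rate r = 27.8%/12 = 2.31667% = 0.0231667.
Recurrence: B ← B·(1+r) − €1,413.69.
Month 1: interest €539.78; balance after payment €22,426.09.
Month 2: interest €519.54; balance after payment €21,531.94.
Closed form: n = −ln(1 − rB₀/P)/ln(1+r) = −ln(0.61817)/ln(1.02317) ≈ 21.002, so the balance reaches zero during payment 22.

22 months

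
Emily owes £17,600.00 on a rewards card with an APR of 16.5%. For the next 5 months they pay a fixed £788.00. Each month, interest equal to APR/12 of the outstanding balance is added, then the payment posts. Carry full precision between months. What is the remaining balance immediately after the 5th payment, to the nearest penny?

Monthly rate r = 16.5%/12 = 1.375% = 0.01375.
Each month: B ← B·(1+r) − £788.00.
Month 1: interest £242.00; balance after payment £17,054.00.
Month 2: interest £234.49; balance after payment £16,500.49.
Month 3: interest £226.88; balance after payment £15,939.37.
Month 4: interest £219.17; balance after payment £15,370.54.
Month 5: interest £211.34; balance after payment £14,793.89.

£14,793.89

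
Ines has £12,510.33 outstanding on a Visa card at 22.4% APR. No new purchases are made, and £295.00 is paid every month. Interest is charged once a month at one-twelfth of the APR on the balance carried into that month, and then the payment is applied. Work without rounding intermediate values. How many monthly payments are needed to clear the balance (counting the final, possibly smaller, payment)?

85 months

Monthly rate r = 22.4%/12 = 1.86667% = 0.0186667.
Recurrence: B ← B·(1+r) − £295.00.
Month 1: interest £233.53; balance after payment £12,448.86.
Month 2: interest £232.38; balance after payment £12,386.23.
Closed form: n = −ln(1 − rB₀/P)/ln(1+r) = −ln(0.20839)/ln(1.01867) ≈ 84.801, so the balance reaches zero during payment 85.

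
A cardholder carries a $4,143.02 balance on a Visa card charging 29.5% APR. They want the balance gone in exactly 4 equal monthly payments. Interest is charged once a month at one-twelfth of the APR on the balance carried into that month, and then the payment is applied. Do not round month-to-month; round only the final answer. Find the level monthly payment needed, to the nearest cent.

$1,100.18

Monthly rate r = 29.5%/12 = 2.45833% = 0.0245833.
Level-payment amortization: P = B₀·r / (1 − (1+r)^(−n)) = 4143.02·0.0245833 / (1 − 1.02458^(−4)).
Denominator 1 − (1+r)^(−4) = 0.0925747665.
P = 101.849 / 0.0925747665 ≈ 1100.18.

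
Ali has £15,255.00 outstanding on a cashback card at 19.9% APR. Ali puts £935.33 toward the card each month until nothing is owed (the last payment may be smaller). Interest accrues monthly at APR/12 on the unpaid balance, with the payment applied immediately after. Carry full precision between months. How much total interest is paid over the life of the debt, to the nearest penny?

£2,679.77

Monthly rate r = 19.9%/12 = 1.65833% = 0.0165833.
Payoff takes n = ⌈−ln(1 − rB₀/P)/ln(1+r)⌉ = ⌈19.174⌉ = 20 payments; the last is £163.50.
Total paid = 19·£935.33 + £163.50 = £17,934.77.
Total interest = total paid − principal = £17,934.77 − £15,255.00 = £2,679.77.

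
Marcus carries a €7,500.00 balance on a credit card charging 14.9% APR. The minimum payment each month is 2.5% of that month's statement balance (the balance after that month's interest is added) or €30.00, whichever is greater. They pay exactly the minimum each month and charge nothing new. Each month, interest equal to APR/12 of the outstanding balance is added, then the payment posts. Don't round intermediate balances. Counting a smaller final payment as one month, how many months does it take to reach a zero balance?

Monthly rate r = 14.9%/12 = 1.24167% = 0.0124167.
While 2.5% of the post-interest balance exceeds €30.00, each month B ← (B·(1+r))·(1 − 0.025), i.e. B shrinks by the factor (1+r)·0.975 = 0.98711.
This holds for months 1–143. Entering month 144 the balance is €1,172.46; 2.5% of the post-interest balance is now below €30.00, so the flat €30.00 minimum applies from here.
From month 144 a fixed €30.00 at rate r clears €1,172.46 in 54 more payments. Total: 143 + 54 = 197 months.

197 months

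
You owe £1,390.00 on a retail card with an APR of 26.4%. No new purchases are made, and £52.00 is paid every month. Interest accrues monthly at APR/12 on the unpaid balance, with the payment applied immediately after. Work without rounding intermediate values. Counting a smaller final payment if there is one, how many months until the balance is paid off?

41 payments

Monthly rate r = 26.4%/12 = 2.2% = 0.022.
Recurrence: B ← B·(1+r) − £52.00.
Month 1: interest £30.58; balance after payment £1,368.58.
Month 2: interest £30.11; balance after payment £1,346.69.
Closed form: n = −ln(1 − rB₀/P)/ln(1+r) = −ln(0.41192)/ln(1.022) ≈ 40.756, so the balance reaches zero during payment 41.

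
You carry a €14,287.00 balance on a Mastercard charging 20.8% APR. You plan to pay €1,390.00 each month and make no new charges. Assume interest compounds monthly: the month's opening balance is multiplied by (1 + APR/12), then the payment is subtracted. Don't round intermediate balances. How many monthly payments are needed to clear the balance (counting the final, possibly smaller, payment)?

12 payments

Monthly rate r = 20.8%/12 = 1.73333% = 0.0173333.
Recurrence: B ← B·(1+r) − €1,390.00.
Month 1: interest €247.64; balance after payment €13,144.64.
Month 2: interest €227.84; balance after payment €11,982.48.
Closed form: n = −ln(1 − rB₀/P)/ln(1+r) = −ln(0.82184)/ln(1.01733) ≈ 11.418, so the balance reaches zero during payment 12.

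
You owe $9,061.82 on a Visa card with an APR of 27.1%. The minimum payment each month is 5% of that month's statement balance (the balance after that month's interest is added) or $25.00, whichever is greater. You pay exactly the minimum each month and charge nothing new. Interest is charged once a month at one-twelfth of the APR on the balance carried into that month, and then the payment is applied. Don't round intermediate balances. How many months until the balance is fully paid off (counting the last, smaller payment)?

127 months

Monthly rate r = 27.1%/12 = 2.25833% = 0.0225833.
While 5% of the post-interest balance exceeds $25.00, each month B ← (B·(1+r))·(1 − 0.05), i.e. B shrinks by the factor (1+r)·0.95 = 0.97145.
This holds for months 1–101. Entering month 102 the balance is $486.26; 5% of the post-interest balance is now below $25.00, so the flat $25.00 minimum applies from here.
From month 102 a fixed $25.00 at rate r clears $486.26 in 26 more payments. Total: 101 + 26 = 127 months.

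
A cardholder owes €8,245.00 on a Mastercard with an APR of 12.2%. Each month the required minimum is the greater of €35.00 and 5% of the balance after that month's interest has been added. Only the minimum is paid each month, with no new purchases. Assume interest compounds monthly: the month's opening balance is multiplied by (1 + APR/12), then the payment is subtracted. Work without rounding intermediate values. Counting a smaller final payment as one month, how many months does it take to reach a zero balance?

83 months

Monthly rate r = 12.2%/12 = 1.01667% = 0.0101667.
While 5% of the post-interest balance exceeds €35.00, each month B ← (B·(1+r))·(1 − 0.05), i.e. B shrinks by the factor (1+r)·0.95 = 0.95966.
This holds for months 1–61. Entering month 62 the balance is €668.81; 5% of the post-interest balance is now below €35.00, so the flat €35.00 minimum applies from here.
From month 62 a fixed €35.00 at rate r clears €668.81 in 22 more payments. Total: 61 + 22 = 83 months.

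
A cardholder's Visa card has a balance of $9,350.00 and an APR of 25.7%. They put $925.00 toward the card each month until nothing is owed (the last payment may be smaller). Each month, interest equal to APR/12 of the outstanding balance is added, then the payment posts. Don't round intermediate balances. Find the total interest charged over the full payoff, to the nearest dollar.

Monthly rate r = 25.7%/12 = 2.14167% = 0.0214167.
Payoff takes n = ⌈−ln(1 − rB₀/P)/ln(1+r)⌉ = ⌈11.513⌉ = 12 payments; the last is $476.73.
Total paid = 11·$925.00 + $476.73 = $10,651.73.
Total interest = total paid − principal = $10,651.73 − $9,350.00 = $1,301.73.

$1,302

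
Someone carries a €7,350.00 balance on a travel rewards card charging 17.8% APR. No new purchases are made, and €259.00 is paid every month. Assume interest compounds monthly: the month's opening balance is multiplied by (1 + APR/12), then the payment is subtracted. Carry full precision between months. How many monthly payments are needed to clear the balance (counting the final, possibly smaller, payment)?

Monthly rate r = 17.8%/12 = 1.48333% = 0.0148333.
Recurrence: B ← B·(1+r) − €259.00.
Month 1: interest €109.03; balance after payment €7,200.02.
Month 2: interest €106.80; balance after payment €7,047.83.
Closed form: n = −ln(1 − rB₀/P)/ln(1+r) = −ln(0.57905)/ln(1.01483) ≈ 37.106, so the balance reaches zero during payment 38.

38 payments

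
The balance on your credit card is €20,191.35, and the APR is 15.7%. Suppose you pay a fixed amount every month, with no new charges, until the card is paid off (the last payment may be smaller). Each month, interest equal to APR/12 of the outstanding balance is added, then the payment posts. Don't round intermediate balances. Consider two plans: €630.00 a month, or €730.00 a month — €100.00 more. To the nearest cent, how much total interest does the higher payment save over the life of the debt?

Monthly rate r = 15.7%/12 = 1.30833% = 0.0130833.
At €630.00/mo: n = ⌈−ln(1 − rB₀/P)/ln(1+r)⌉ = 42 payments (last €515.02); total interest = total paid − €20,191.35 = €6,153.67.
At €730.00/mo: 35 payments (last €409.77); total interest €5,038.42.
Interest saved = €6,153.67 − €5,038.42 = €1,115.25.

€1,115.25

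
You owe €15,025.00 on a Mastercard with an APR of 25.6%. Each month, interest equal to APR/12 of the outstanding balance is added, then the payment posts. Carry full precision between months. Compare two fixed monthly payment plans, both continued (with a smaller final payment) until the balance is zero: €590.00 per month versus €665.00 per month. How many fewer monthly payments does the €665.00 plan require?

Monthly rate r = 25.6%/12 = 2.13333% = 0.0213333.
At €590.00/mo: n = ⌈−ln(1 − rB₀/P)/ln(1+r)⌉ = 38 payments (last €74.65); total interest = total paid − €15,025.00 = €6,879.65.
At €665.00/mo: 32 payments (last €108.44); total interest €5,698.44.
Payments saved = 38 − 32 = 6.

6 fewer payments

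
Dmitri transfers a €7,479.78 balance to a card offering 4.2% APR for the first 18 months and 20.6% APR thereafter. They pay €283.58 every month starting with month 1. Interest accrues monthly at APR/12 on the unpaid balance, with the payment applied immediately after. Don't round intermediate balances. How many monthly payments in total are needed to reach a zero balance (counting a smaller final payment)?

Promo months 1–18 at r₀ = 4.2%/12 = 0.0035; months 19+ at r₁ = 20.6%/12 = 0.0171667.
After month 18: iterate B ← B·(1+r₀) − €283.58 for 18 months → €2,706.12.
Then at r₁ with €283.58/mo: n₂ = −ln(1 − r₁·B/P)/ln(1+r₁) ≈ 10.51 → 11 more payments.

29 months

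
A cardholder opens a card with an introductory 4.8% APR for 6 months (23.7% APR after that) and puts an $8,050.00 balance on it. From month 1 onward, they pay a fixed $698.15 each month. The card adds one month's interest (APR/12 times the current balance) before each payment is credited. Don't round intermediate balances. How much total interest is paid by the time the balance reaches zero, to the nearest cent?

Promo months 1–6 at r₀ = 4.8%/12 = 0.004; months 7+ at r₁ = 23.7%/12 = 0.01975.
After month 6: iterate B ← B·(1+r₀) − $698.15 for 6 months → $4,014.13.
Then at r₁ with $698.15/mo: n₂ = −ln(1 − r₁·B/P)/ln(1+r₁) ≈ 6.16 → 7 more payments.
Total paid = 12·$698.15 + $114.89 = $8,492.69; interest = $8,492.69 − $8,050.00 = $442.69.

$442.69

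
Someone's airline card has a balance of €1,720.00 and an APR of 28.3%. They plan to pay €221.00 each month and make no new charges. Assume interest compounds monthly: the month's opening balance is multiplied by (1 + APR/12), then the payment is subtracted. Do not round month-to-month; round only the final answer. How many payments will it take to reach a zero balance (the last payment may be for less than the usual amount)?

Monthly rate r = 28.3%/12 = 2.35833% = 0.0235833.
Recurrence: B ← B·(1+r) − €221.00.
Month 1: interest €40.56; balance after payment €1,539.56.
Month 2: interest €36.31; balance after payment €1,354.87.
Closed form: n = −ln(1 − rB₀/P)/ln(1+r) = −ln(0.81646)/ln(1.02358) ≈ 8.700, so the balance reaches zero during payment 9.

9 months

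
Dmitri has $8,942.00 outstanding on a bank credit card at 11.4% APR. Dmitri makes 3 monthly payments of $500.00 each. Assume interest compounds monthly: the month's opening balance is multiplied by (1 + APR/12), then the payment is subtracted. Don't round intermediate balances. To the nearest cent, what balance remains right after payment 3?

$7,684.98

Monthly rate r = 11.4%/12 = 0.95% = 0.0095.
Each month: B ← B·(1+r) − $500.00.
Month 1: interest $84.95; balance after payment $8,526.95.
Month 2: interest $81.01; balance after payment $8,107.96.
Month 3: interest $77.03; balance after payment $7,684.98.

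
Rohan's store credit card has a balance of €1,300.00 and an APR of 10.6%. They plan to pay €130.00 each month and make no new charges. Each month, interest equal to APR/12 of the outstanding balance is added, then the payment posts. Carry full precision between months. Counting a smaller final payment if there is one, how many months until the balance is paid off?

11 months

Monthly rate r = 10.6%/12 = 0.883333% = 0.00883333.
Recurrence: B ← B·(1+r) − €130.00.
Month 1: interest €11.48; balance after payment €1,181.48.
Month 2: interest €10.44; balance after payment €1,061.92.
Closed form: n = −ln(1 − rB₀/P)/ln(1+r) = −ln(0.91167)/ln(1.00883) ≈ 10.516, so the balance reaches zero during payment 11.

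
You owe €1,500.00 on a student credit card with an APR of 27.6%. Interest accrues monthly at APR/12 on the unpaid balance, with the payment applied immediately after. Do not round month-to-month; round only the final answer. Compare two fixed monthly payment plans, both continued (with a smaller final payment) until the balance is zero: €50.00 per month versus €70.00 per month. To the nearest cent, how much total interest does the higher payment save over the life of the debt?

Monthly rate r = 27.6%/12 = 2.3% = 0.023.
At €50.00/mo: n = ⌈−ln(1 − rB₀/P)/ln(1+r)⌉ = 52 payments (last €25.36); total interest = total paid − €1,500.00 = €1,075.36.
At €70.00/mo: 30 payments (last €60.18); total interest €590.18.
Interest saved = €1,075.36 − €590.18 = €485.18.

€485.18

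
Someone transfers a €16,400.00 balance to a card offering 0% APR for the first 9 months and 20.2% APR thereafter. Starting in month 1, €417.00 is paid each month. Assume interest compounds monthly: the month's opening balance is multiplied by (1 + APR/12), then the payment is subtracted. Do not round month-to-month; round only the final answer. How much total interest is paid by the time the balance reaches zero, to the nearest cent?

€5,200.23

Promo months 1–9 at r₀ = 0%/12 = 0; months 10+ at r₁ = 20.2%/12 = 0.0168333.
After month 9 (no interest yet): B = €16,400.00 − 9·€417.00 = €12,647.00.
Then at r₁ with €417.00/mo: n₂ = −ln(1 − r₁·B/P)/ln(1+r₁) ≈ 42.80 → 43 more payments.
Total paid = 51·€417.00 + €333.23 = €21,600.23; interest = €21,600.23 − €16,400.00 = €5,200.23.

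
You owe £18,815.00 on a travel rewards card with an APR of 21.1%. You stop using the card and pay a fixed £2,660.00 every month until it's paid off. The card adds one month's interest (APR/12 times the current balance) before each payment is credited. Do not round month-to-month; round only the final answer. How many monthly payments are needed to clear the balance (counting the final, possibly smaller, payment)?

Monthly rate r = 21.1%/12 = 1.75833% = 0.0175833.
Recurrence: B ← B·(1+r) − £2,660.00.
Month 1: interest £330.83; balance after payment £16,485.83.
Month 2: interest £289.88; balance after payment £14,115.71.
Closed form: n = −ln(1 − rB₀/P)/ln(1+r) = −ln(0.87563)/ln(1.01758) ≈ 7.620, so the balance reaches zero during payment 8.

8 months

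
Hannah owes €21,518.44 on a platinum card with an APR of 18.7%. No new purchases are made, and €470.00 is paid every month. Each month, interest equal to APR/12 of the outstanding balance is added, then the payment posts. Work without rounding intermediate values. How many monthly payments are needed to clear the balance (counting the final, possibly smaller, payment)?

Monthly rate r = 18.7%/12 = 1.55833% = 0.0155833.
Recurrence: B ← B·(1+r) − €470.00.
Month 1: interest €335.33; balance after payment €21,383.77.
Month 2: interest €333.23; balance after payment €21,247.00.
Closed form: n = −ln(1 − rB₀/P)/ln(1+r) = −ln(0.28653)/ln(1.01558) ≈ 80.831, so the balance reaches zero during payment 81.

81 payments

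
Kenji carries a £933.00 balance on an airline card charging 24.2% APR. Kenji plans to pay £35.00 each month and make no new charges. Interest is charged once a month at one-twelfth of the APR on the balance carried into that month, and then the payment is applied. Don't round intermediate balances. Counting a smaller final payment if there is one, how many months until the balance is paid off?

39 months

Monthly rate r = 24.2%/12 = 2.01667% = 0.0201667.
Recurrence: B ← B·(1+r) − £35.00.
Month 1: interest £18.82; balance after payment £916.82.
Month 2: interest £18.49; balance after payment £900.30.
Closed form: n = −ln(1 − rB₀/P)/ln(1+r) = −ln(0.46241)/ln(1.02017) ≈ 38.630, so the balance reaches zero during payment 39.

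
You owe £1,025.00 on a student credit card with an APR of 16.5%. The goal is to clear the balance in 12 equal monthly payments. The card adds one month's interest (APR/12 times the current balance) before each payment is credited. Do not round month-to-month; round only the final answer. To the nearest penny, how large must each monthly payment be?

£93.24

Monthly rate r = 16.5%/12 = 1.375% = 0.01375.
Level-payment amortization: P = B₀·r / (1 − (1+r)^(−n)) = 1025.00·0.01375 / (1 − 1.01375^(−12)).
Denominator 1 − (1+r)^(−12) = 0.151152657.
P = 14.0938 / 0.151152657 ≈ 93.24.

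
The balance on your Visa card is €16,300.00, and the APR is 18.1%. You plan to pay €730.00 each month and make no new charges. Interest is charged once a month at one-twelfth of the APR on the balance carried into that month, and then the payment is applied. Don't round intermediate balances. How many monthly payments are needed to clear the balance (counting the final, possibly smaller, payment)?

Monthly rate r = 18.1%/12 = 1.50833% = 0.0150833.
Recurrence: B ← B·(1+r) − €730.00.
Month 1: interest €245.86; balance after payment €15,815.86.
Month 2: interest €238.56; balance after payment €15,324.41.
Closed form: n = −ln(1 − rB₀/P)/ln(1+r) = −ln(0.66321)/ln(1.01508) ≈ 27.431, so the balance reaches zero during payment 28.

28 months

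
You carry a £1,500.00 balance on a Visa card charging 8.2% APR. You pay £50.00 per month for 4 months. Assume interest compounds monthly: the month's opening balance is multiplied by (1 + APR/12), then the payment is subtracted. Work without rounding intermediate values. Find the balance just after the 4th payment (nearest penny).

£1,339.36

Monthly rate r = 8.2%/12 = 0.683333% = 0.00683333.
Each month: B ← B·(1+r) − £50.00.
Month 1: interest £10.25; balance after payment £1,460.25.
Month 2: interest £9.98; balance after payment £1,420.23.
Month 3: interest £9.70; balance after payment £1,379.93.
Month 4: interest £9.43; balance after payment £1,339.36.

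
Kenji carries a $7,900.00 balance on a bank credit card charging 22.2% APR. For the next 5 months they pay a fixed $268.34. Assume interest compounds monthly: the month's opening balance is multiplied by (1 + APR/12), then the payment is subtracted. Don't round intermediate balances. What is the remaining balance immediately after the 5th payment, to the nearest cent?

$7,266.02

Monthly rate r = 22.2%/12 = 1.85% = 0.0185.
Each month: B ← B·(1+r) − $268.34.
Month 1: interest $146.15; balance after payment $7,777.81.
Month 2: interest $143.89; balance after payment $7,653.36.
Month 3: interest $141.59; balance after payment $7,526.61.
Month 4: interest $139.24; balance after payment $7,397.51.
Month 5: interest $136.85; balance after payment $7,266.02.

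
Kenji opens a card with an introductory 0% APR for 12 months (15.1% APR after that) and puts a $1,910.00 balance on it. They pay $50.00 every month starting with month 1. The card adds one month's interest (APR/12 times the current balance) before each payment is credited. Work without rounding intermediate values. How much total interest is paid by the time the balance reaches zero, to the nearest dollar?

$289

Promo months 1–12 at r₀ = 0%/12 = 0; months 13+ at r₁ = 15.1%/12 = 0.0125833.
After month 12 (no interest yet): B = $1,910.00 − 12·$50.00 = $1,310.00.
Then at r₁ with $50.00/mo: n₂ = −ln(1 − r₁·B/P)/ln(1+r₁) ≈ 31.99 → 32 more payments.
Total paid = 43·$50.00 + $49.41 = $2,199.41; interest = $2,199.41 − $1,910.00 = $289.41.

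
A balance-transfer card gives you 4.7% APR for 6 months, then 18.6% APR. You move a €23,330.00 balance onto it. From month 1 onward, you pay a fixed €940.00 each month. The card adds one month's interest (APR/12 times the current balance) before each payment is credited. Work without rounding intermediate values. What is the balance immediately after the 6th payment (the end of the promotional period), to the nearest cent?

Promo months 1–6 at r₀ = 4.7%/12 = 0.00391667; months 7+ at r₁ = 18.6%/12 = 0.0155.
After month 6: iterate B ← B·(1+r₀) − €940.00 for 6 months → €18,188.14.

€18,188.14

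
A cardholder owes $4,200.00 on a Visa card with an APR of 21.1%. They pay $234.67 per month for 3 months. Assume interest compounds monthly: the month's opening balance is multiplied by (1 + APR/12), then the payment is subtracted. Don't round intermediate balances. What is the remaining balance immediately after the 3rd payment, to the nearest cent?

Monthly rate r = 21.1%/12 = 1.75833% = 0.0175833.
Each month: B ← B·(1+r) − $234.67.
Month 1: interest $73.85; balance after payment $4,039.18.
Month 2: interest $71.02; balance after payment $3,875.53.
Month 3: interest $68.14; balance after payment $3,709.01.

$3,709.01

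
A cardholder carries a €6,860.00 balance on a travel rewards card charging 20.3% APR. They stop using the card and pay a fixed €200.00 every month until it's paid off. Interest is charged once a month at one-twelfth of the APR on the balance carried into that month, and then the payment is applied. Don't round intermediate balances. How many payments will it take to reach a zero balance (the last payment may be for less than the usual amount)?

Monthly rate r = 20.3%/12 = 1.69167% = 0.0169167.
Recurrence: B ← B·(1+r) − €200.00.
Month 1: interest €116.05; balance after payment €6,776.05.
Month 2: interest €114.63; balance after payment €6,690.68.
Closed form: n = −ln(1 − rB₀/P)/ln(1+r) = −ln(0.41976)/ln(1.01692) ≈ 51.748, so the balance reaches zero during payment 52.

52 months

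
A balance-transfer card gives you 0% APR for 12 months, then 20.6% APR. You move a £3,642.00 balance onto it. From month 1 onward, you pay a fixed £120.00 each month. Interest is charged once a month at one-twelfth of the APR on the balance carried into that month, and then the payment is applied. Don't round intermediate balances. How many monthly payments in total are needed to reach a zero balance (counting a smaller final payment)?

35 payments

Promo months 1–12 at r₀ = 0%/12 = 0; months 13+ at r₁ = 20.6%/12 = 0.0171667.
After month 12 (no interest yet): B = £3,642.00 − 12·£120.00 = £2,202.00.
Then at r₁ with £120.00/mo: n₂ = −ln(1 − r₁·B/P)/ln(1+r₁) ≈ 22.23 → 23 more payments.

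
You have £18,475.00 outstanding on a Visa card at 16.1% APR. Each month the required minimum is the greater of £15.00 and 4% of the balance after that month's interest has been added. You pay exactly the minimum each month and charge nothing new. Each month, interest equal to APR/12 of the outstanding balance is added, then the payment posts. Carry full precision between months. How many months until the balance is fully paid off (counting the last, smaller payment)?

173 months

Monthly rate r = 16.1%/12 = 1.34167% = 0.0134167.
While 4% of the post-interest balance exceeds £15.00, each month B ← (B·(1+r))·(1 − 0.04), i.e. B shrinks by the factor (1+r)·0.96 = 0.97288.
This holds for months 1–143. Entering month 144 the balance is £362.29; 4% of the post-interest balance is now below £15.00, so the flat £15.00 minimum applies from here.
From month 144 a fixed £15.00 at rate r clears £362.29 in 30 more payments. Total: 143 + 30 = 173 months.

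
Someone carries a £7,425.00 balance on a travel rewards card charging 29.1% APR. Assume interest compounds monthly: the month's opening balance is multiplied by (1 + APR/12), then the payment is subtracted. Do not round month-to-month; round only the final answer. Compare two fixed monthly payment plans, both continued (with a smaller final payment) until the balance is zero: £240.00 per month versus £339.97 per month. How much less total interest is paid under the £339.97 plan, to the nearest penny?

£3,192.93

Monthly rate r = 29.1%/12 = 2.425% = 0.02425.
At £240.00/mo: n = ⌈−ln(1 − rB₀/P)/ln(1+r)⌉ = 58 payments (last £215.38); total interest = total paid − £7,425.00 = £6,470.38.
At £339.97/mo: 32 payments (last £163.38); total interest £3,277.45.
Interest saved = £6,470.38 − £3,277.45 = £3,192.93.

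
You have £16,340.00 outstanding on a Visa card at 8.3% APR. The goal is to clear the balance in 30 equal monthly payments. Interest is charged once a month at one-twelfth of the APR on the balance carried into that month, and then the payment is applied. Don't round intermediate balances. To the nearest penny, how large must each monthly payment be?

£605.00

Monthly rate r = 8.3%/12 = 0.691667% = 0.00691667.
Level-payment amortization: P = B₀·r / (1 − (1+r)^(−n)) = 16340.00·0.00691667 / (1 − 1.00692^(−30)).
Denominator 1 − (1+r)^(−30) = 0.186806091.
P = 113.018 / 0.186806091 ≈ 605.00.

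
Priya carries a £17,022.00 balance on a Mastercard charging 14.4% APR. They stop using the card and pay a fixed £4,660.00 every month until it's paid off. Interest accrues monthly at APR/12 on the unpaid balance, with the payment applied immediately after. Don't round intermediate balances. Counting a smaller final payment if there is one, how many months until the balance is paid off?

4 payments

Monthly rate r = 14.4%/12 = 1.2% = 0.012.
Recurrence: B ← B·(1+r) − £4,660.00.
Month 1: interest £204.26; balance after payment £12,566.26.
Month 2: interest £150.80; balance after payment £8,057.06.
Month 3: interest £96.68; balance after payment £3,493.74.
Month 4: interest £41.92; balance after payment £0.00.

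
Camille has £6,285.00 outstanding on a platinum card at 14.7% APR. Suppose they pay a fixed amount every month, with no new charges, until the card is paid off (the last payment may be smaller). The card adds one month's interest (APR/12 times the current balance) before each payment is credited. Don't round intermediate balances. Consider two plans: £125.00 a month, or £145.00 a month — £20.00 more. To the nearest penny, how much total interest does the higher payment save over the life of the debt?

Monthly rate r = 14.7%/12 = 1.225% = 0.01225.
At £125.00/mo: n = ⌈−ln(1 − rB₀/P)/ln(1+r)⌉ = 79 payments (last £74.47); total interest = total paid − £6,285.00 = £3,539.47.
At £145.00/mo: 63 payments (last £26.47); total interest £2,731.47.
Interest saved = £3,539.47 − £2,731.47 = £808.00.

£808.00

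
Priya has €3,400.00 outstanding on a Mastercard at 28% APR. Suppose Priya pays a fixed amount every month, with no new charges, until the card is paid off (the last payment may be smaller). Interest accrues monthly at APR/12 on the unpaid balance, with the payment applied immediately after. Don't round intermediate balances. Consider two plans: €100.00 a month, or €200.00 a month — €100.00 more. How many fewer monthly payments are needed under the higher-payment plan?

47 fewer payments

Monthly rate r = 28%/12 = 2.33333% = 0.0233333.
At €100.00/mo: n = ⌈−ln(1 − rB₀/P)/ln(1+r)⌉ = 69 payments (last €35.86); total interest = total paid − €3,400.00 = €3,435.86.
At €200.00/mo: 22 payments (last €181.55); total interest €981.55.
Payments saved = 69 − 22 = 47.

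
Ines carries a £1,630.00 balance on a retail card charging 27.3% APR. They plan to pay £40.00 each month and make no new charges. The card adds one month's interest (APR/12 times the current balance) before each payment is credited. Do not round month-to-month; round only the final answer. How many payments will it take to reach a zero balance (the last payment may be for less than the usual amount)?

Monthly rate r = 27.3%/12 = 2.275% = 0.02275.
Recurrence: B ← B·(1+r) − £40.00.
Month 1: interest £37.08; balance after payment £1,627.08.
Month 2: interest £37.02; balance after payment £1,624.10.
Closed form: n = −ln(1 − rB₀/P)/ln(1+r) = −ln(0.072938)/ln(1.02275) ≈ 116.388, so the balance reaches zero during payment 117.

117 months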